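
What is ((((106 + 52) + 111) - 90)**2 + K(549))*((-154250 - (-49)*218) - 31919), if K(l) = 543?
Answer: -5718068408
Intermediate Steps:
((((106 + 52) + 111) - 90)**2 + K(549))*((-154250 - (-49)*218) - 31919) = ((((106 + 52) + 111) - 90)**2 + 543)*((-154250 - (-49)*218) - 31919) = (((158 + 111) - 90)**2 + 543)*((-154250 - 1*(-10682)) - 31919) = ((269 - 90)**2 + 543)*((-154250 + 10682) - 31919) = (179**2 + 543)*(-143568 - 31919) = (32041 + 543)*(-175487) = 32584*(-175487) = -5718068408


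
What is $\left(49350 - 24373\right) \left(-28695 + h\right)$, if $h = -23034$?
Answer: $-1292035233$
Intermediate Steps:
$\left(49350 - 24373\right) \left(-28695 + h\right) = \left(49350 - 24373\right) \left(-28695 - 23034\right) = 24977 \left(-51729\right) = -1292035233$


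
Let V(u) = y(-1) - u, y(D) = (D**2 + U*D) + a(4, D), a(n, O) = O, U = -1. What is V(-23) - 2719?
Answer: -2695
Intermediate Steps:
y(D) = D**2 (y(D) = (D**2 - D) + D = D**2)
V(u) = 1 - u (V(u) = (-1)**2 - u = 1 - u)
V(-23) - 2719 = (1 - 1*(-23)) - 2719 = (1 + 23) - 2719 = 24 - 2719 = -2695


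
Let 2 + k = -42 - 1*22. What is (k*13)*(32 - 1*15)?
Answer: -14586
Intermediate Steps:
k = -66 (k = -2 + (-42 - 1*22) = -2 + (-42 - 22) = -2 - 64 = -66)
(k*13)*(32 - 1*15) = (-66*13)*(32 - 1*15) = -858*(32 - 15) = -858*17 = -14586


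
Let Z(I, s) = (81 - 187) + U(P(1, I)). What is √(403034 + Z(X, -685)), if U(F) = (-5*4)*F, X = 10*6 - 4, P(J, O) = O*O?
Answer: 4*√21263 ≈ 583.27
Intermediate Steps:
P(J, O) = O²
X = 56 (X = 60 - 4 = 56)
U(F) = -20*F
Z(I, s) = -106 - 20*I² (Z(I, s) = (81 - 187) - 20*I² = -106 - 20*I²)
√(403034 + Z(X, -685)) = √(403034 + (-106 - 20*56²)) = √(403034 + (-106 - 20*3136)) = √(403034 + (-106 - 62720)) = √(403034 - 62826) = √340208 = 4*√21263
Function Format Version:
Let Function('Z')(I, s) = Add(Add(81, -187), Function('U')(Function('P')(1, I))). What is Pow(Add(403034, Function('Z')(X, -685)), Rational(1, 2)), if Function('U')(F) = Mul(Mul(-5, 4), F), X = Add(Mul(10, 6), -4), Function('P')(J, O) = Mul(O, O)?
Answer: Mul(4, Pow(21263, Rational(1, 2))) ≈ 583.27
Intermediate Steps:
Function('P')(J, O) = Pow(O, 2)
X = 56 (X = Add(60, -4) = 56)
Function('U')(F) = Mul(-20, F)
Function('Z')(I, s) = Add(-106, Mul(-20, Pow(I, 2))) (Function('Z')(I, s) = Add(Add(81, -187), Mul(-20, Pow(I, 2))) = Add(-106, Mul(-20, Pow(I, 2))))
Pow(Add(403034, Function('Z')(X, -685)), Rational(1, 2)) = Pow(Add(403034, Add(-106, Mul(-20, Pow(56, 2)))), Rational(1, 2)) = Pow(Add(403034, Add(-106, Mul(-20, 3136))), Rational(1, 2)) = Pow(Add(403034, Add(-106, -62720)), Rational(1, 2)) = Pow(Add(403034, -62826), Rational(1, 2)) = Pow(340208, Rational(1, 2)) = Mul(4, Pow(21263, Rational(1, 2)))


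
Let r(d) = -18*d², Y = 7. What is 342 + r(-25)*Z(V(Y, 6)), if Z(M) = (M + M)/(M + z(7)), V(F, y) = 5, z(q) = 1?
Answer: -18408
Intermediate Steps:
Z(M) = 2*M/(1 + M) (Z(M) = (M + M)/(M + 1) = (2*M)/(1 + M) = 2*M/(1 + M))
342 + r(-25)*Z(V(Y, 6)) = 342 + (-18*(-25)²)*(2*5/(1 + 5)) = 342 + (-18*625)*(2*5/6) = 342 - 22500*5/6 = 342 - 11250*5/3 = 342 - 18750 = -18408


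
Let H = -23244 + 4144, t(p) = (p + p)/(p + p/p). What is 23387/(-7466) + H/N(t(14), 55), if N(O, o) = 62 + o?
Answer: -145336879/873522 ≈ -166.38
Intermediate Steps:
t(p) = 2*p/(1 + p) (t(p) = (2*p)/(p + 1) = (2*p)/(1 + p) = 2*p/(1 + p))
H = -19100
23387/(-7466) + H/N(t(14), 55) = 23387/(-7466) - 19100/(62 + 55) = 23387*(-1/7466) - 19100/117 = -23387/7466 - 19100*1/117 = -23387/7466 - 19100/117 = -145336879/873522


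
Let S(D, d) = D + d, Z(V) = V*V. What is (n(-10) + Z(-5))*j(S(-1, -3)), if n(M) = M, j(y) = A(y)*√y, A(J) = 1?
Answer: 30*I ≈ 30.0*I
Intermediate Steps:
Z(V) = V²
j(y) = √y (j(y) = 1*√y = √y)
(n(-10) + Z(-5))*j(S(-1, -3)) = (-10 + (-5)²)*√(-1 - 3) = (-10 + 25)*√(-4) = 15*(2*I) = 30*I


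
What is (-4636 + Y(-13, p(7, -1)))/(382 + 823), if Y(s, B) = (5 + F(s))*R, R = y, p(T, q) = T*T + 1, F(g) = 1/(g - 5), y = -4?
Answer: -41902/10845 ≈ -3.8637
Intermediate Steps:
F(g) = 1/(-5 + g)
p(T, q) = 1 + T**2 (p(T, q) = T**2 + 1 = 1 + T**2)
R = -4
Y(s, B) = -20 - 4/(-5 + s) (Y(s, B) = (5 + 1/(-5 + s))*(-4) = -20 - 4/(-5 + s))
(-4636 + Y(-13, p(7, -1)))/(382 + 823) = (-4636 + 4*(24 - 5*(-13))/(-5 - 13))/(382 + 823) = (-4636 + 4*(24 + 65)/(-18))/1205 = (-4636 + 4*(-1/18)*89)*(1/1205) = (-4636 - 178/9)*(1/1205) = -41902/9*1/1205 = -41902/10845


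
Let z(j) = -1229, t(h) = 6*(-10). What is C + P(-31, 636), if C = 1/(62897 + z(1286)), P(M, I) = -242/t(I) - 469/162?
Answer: 1052939/925020 ≈ 1.1383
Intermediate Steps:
t(h) = -60
P(M, I) = 461/405 (P(M, I) = -242/(-60) - 469/162 = -242*(-1/60) - 469*1/162 = 121/30 - 469/162 = 461/405)
C = 1/61668 (C = 1/(62897 - 1229) = 1/61668 ≈ 1.6216e-5)
C + P(-31, 636) = 1/61668 + 461/405 = 1052939/925020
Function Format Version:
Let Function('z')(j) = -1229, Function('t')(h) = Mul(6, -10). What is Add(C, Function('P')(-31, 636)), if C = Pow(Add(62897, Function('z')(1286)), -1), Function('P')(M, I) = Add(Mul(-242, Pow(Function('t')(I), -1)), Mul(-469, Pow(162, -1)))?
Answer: Rational(1052939, 925020) ≈ 1.1383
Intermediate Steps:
Function('t')(h) = -60
Function('P')(M, I) = Rational(461, 405) (Function('P')(M, I) = Add(Mul(-242, Pow(-60, -1)), Mul(-469, Pow(162, -1))) = Add(Mul(-242, Rational(-1, 60)), Mul(-469, Rational(1, 162))) = Add(Rational(121, 30), Rational(-469, 162)) = Rational(461, 405))
C = Rational(1, 61668) (C = Pow(Add(62897, -1229), -1) = Pow(61668, -1) = Rational(1, 61668) ≈ 1.6216e-5)
Add(C, Function('P')(-31, 636)) = Add(Rational(1, 61668), Rational(461, 405)) = Rational(1052939, 925020)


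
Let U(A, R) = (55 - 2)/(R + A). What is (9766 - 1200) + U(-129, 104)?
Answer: 214097/25 ≈ 8563.9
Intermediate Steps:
U(A, R) = 53/(A + R)
(9766 - 1200) + U(-129, 104) = (9766 - 1200) + 53/(-129 + 104) = 8566 + 53/(-25) = 8566 + 53*(-1/25) = 8566 - 53/25 = 214097/25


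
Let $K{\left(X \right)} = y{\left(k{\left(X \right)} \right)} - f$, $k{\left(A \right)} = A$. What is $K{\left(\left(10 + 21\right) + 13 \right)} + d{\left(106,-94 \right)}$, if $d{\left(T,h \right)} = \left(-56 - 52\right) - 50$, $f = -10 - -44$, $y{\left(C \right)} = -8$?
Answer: $-200$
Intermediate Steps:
$f = 34$ ($f = -10 + 44 = 34$)
$d{\left(T,h \right)} = -158$ ($d{\left(T,h \right)} = -108 - 50 = -158$)
$K{\left(X \right)} = -42$ ($K{\left(X \right)} = -8 - 34 = -42$)
$K{\left(\left(10 + 21\right) + 13 \right)} + d{\left(106,-94 \right)} = -42 - 158 = -200$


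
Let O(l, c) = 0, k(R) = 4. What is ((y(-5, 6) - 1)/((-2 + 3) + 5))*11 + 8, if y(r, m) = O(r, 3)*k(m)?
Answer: 37/6 ≈ 6.1667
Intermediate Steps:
y(r, m) = 0 (y(r, m) = 0*4 = 0)
((y(-5, 6) - 1)/((-2 + 3) + 5))*11 + 8 = ((0 - 1)/((-2 + 3) + 5))*11 + 8 = -1/(1 + 5)*11 + 8 = -1/6*11 + 8 = -1*⅙*11 + 8 = -⅙*11 + 8 = -11/6 + 8 = 37/6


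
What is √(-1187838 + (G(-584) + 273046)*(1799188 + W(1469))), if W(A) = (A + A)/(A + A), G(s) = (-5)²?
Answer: √491305151581 ≈ 7.0093e+5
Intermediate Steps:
G(s) = 25
W(A) = 1 (W(A) = (2*A)/((2*A)) = (2*A)*(1/(2*A)) = 1)
√(-1187838 + (G(-584) + 273046)*(1799188 + W(1469))) = √(-1187838 + (25 + 273046)*(1799188 + 1)) = √(-1187838 + 273071*1799189) = √(-1187838 + 491306339419) = √491305151581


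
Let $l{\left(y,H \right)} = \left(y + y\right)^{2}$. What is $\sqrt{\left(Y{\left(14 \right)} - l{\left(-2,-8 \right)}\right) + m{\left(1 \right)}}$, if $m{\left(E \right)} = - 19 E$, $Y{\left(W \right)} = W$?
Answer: $i \sqrt{21} \approx 4.5826 i$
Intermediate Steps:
$l{\left(y,H \right)} = 4 y^{2}$ ($l{\left(y,H \right)} = \left(2 y\right)^{2} = 4 y^{2}$)
$\sqrt{\left(Y{\left(14 \right)} - l{\left(-2,-8 \right)}\right) + m{\left(1 \right)}} = \sqrt{\left(14 - 4 \left(-2\right)^{2}\right) - 19} = \sqrt{\left(14 - 4 \cdot 4\right) - 19} = \sqrt{\left(14 - 16\right) - 19} = \sqrt{-2 - 19} = \sqrt{-21} = i \sqrt{21}$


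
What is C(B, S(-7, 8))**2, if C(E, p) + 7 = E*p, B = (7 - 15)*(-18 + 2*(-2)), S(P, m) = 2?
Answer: 119025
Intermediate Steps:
B = 176 (B = -8*(-18 - 4) = -8*(-22) = 176)
C(E, p) = -7 + E*p
C(B, S(-7, 8))**2 = (-7 + 176*2)**2 = (-7 + 352)**2 = 345**2 = 119025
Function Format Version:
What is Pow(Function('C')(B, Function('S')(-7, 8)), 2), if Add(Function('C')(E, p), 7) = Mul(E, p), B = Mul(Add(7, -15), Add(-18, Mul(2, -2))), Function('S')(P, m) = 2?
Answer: 119025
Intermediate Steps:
B = 176 (B = Mul(-8, Add(-18, -4)) = Mul(-8, -22) = 176)
Function('C')(E, p) = Add(-7, Mul(E, p))
Pow(Function('C')(B, Function('S')(-7, 8)), 2) = Pow(Add(-7, Mul(176, 2)), 2) = Pow(Add(-7, 352), 2) = Pow(345, 2) = 119025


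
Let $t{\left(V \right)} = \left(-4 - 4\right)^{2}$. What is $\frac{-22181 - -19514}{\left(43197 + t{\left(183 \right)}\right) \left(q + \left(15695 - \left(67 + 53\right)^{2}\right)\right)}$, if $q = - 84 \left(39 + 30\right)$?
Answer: $\frac{381}{27816823} \approx 1.3697 \cdot 10^{-5}$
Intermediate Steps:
$t{\left(V \right)} = 64$ ($t{\left(V \right)} = \left(-8\right)^{2} = 64$)
$q = -5796$ ($q = \left(-84\right) 69 = -5796$)
$\frac{-22181 - -19514}{\left(43197 + t{\left(183 \right)}\right) \left(q + \left(15695 - \left(67 + 53\right)^{2}\right)\right)} = \frac{-22181 - -19514}{\left(43197 + 64\right) \left(-5796 + \left(15695 - \left(67 + 53\right)^{2}\right)\right)} = \frac{-22181 + 19514}{43261 \left(-5796 + \left(15695 - 120^{2}\right)\right)} = - \frac{2667}{43261 \left(-5796 + \left(15695 - 14400\right)\right)} = - \frac{2667}{43261 \left(-5796 + 1295\right)} = - \frac{2667}{43261 \left(-4501\right)} = - \frac{2667}{-194717761} = \left(-2667\right) \left(- \frac{1}{194717761}\right) = \frac{381}{27816823}$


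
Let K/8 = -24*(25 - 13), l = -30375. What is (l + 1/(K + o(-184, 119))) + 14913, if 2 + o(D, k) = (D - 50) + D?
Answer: -42118489/2724 ≈ -15462.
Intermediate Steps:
o(D, k) = -52 + 2*D (o(D, k) = -2 + ((D - 50) + D) = -2 + ((-50 + D) + D) = -2 + (-50 + 2*D) = -52 + 2*D)
K = -2304 (K = 8*(-24*(25 - 13)) = 8*(-24*12) = 8*(-288) = -2304)
(l + 1/(K + o(-184, 119))) + 14913 = (-30375 + 1/(-2304 + (-52 + 2*(-184)))) + 14913 = (-30375 + 1/(-2304 + (-52 - 368))) + 14913 = (-30375 + 1/(-2304 - 420)) + 14913 = (-30375 + 1/(-2724)) + 14913 = (-30375 - 1/2724) + 14913 = -82741501/2724 + 14913 = -42118489/2724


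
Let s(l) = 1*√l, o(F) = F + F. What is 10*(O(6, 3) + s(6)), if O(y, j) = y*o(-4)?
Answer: -480 + 10*√6 ≈ -455.50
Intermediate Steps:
o(F) = 2*F
O(y, j) = -8*y (O(y, j) = y*(2*(-4)) = y*(-8) = -8*y)
s(l) = √l
10*(O(6, 3) + s(6)) = 10*(-8*6 + √6) = 10*(-48 + √6) = -480 + 10*√6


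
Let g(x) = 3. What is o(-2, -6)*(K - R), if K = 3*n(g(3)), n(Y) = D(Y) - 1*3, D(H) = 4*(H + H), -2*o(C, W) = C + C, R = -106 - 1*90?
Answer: 518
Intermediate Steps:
R = -196 (R = -106 - 90 = -196)
o(C, W) = -C (o(C, W) = -(C + C)/2 = -C)
D(H) = 8*H (D(H) = 4*(2*H) = 8*H)
n(Y) = -3 + 8*Y (n(Y) = 8*Y - 1*3 = 8*Y - 3 = -3 + 8*Y)
K = 63 (K = 3*(-3 + 8*3) = 3*(-3 + 24) = 3*21 = 63)
o(-2, -6)*(K - R) = (-1*(-2))*(63 - 1*(-196)) = 2*(63 + 196) = 2*259 = 518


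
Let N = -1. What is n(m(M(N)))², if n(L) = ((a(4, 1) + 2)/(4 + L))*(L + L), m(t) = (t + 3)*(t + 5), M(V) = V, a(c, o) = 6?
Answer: 1024/9 ≈ 113.78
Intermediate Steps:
m(t) = (3 + t)*(5 + t)
n(L) = 16*L/(4 + L) (n(L) = ((6 + 2)/(4 + L))*(L + L) = (8/(4 + L))*(2*L) = 16*L/(4 + L))
n(m(M(N)))² = (16*(15 + (-1)² + 8*(-1))/(4 + (15 + (-1)² + 8*(-1))))² = (16*(15 + 1 - 8)/(4 + (15 + 1 - 8)))² = (16*8/(4 + 8))² = (16*8/12)² = (16*8*(1/12))² = (32/3)² = 1024/9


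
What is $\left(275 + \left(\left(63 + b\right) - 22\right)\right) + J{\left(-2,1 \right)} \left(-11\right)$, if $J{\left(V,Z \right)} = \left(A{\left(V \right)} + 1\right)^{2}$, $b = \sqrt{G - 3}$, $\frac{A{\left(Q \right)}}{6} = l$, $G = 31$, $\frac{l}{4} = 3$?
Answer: $-58303 + 2 \sqrt{7} \approx -58298.0$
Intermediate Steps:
$l = 12$ ($l = 4 \cdot 3 = 12$)
$A{\left(Q \right)} = 72$ ($A{\left(Q \right)} = 6 \cdot 12 = 72$)
$b = 2 \sqrt{7}$ ($b = \sqrt{31 - 3} = \sqrt{28} = 2 \sqrt{7} \approx 5.2915$)
$J{\left(V,Z \right)} = 5329$ ($J{\left(V,Z \right)} = \left(72 + 1\right)^{2} = 73^{2} = 5329$)
$\left(275 + \left(\left(63 + b\right) - 22\right)\right) + J{\left(-2,1 \right)} \left(-11\right) = \left(275 + \left(\left(63 + 2 \sqrt{7}\right) - 22\right)\right) + 5329 \left(-11\right) = \left(275 + \left(\left(63 + 2 \sqrt{7}\right) - 22\right)\right) - 58619 = \left(275 + \left(41 + 2 \sqrt{7}\right)\right) - 58619 = \left(316 + 2 \sqrt{7}\right) - 58619 = -58303 + 2 \sqrt{7}$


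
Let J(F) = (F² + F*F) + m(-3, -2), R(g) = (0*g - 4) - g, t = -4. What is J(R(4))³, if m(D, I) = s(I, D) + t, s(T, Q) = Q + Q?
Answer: 1643032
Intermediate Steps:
s(T, Q) = 2*Q
R(g) = -4 - g (R(g) = (0 - 4) - g = -4 - g)
m(D, I) = -4 + 2*D (m(D, I) = 2*D - 4 = -4 + 2*D)
J(F) = -10 + 2*F² (J(F) = (F² + F*F) + (-4 + 2*(-3)) = (F² + F²) + (-4 - 6) = 2*F² - 10 = -10 + 2*F²)
J(R(4))³ = (-10 + 2*(-4 - 1*4)²)³ = (-10 + 2*(-4 - 4)²)³ = (-10 + 2*(-8)²)³ = (-10 + 2*64)³ = (-10 + 128)³ = 118³ = 1643032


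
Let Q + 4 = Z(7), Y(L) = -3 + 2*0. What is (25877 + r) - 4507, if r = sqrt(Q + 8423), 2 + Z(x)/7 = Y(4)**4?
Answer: 21370 + 2*sqrt(2243) ≈ 21465.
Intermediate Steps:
Y(L) = -3 (Y(L) = -3 + 0 = -3)
Z(x) = 553 (Z(x) = -14 + 7*(-3)**4 = -14 + 7*81 = -14 + 567 = 553)
Q = 549 (Q = -4 + 553 = 549)
r = 2*sqrt(2243) (r = sqrt(549 + 8423) = sqrt(8972) = 2*sqrt(2243) ≈ 94.721)
(25877 + r) - 4507 = (25877 + 2*sqrt(2243)) - 4507 = 21370 + 2*sqrt(2243)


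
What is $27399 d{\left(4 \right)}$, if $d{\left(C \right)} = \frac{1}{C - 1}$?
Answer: $9133$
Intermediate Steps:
$d{\left(C \right)} = \frac{1}{-1 + C}$
$27399 d{\left(4 \right)} = \frac{27399}{-1 + 4} = \frac{27399}{3} = 27399 \cdot \frac{1}{3} = 9133$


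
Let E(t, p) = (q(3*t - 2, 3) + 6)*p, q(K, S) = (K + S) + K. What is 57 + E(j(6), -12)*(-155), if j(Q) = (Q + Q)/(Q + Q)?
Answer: 20517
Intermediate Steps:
j(Q) = 1 (j(Q) = (2*Q)/((2*Q)) = (2*Q)*(1/(2*Q)) = 1)
q(K, S) = S + 2*K
E(t, p) = p*(5 + 6*t) (E(t, p) = ((3 + 2*(3*t - 2)) + 6)*p = ((3 + 2*(-2 + 3*t)) + 6)*p = ((3 + (-4 + 6*t)) + 6)*p = ((-1 + 6*t) + 6)*p = (5 + 6*t)*p = p*(5 + 6*t))
57 + E(j(6), -12)*(-155) = 57 - 12*(5 + 6*1)*(-155) = 57 - 12*(5 + 6)*(-155) = 57 - 12*11*(-155) = 57 - 132*(-155) = 57 + 20460 = 20517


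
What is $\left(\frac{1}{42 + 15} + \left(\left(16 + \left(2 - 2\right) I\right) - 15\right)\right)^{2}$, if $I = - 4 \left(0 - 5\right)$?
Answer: $\frac{3364}{3249} \approx 1.0354$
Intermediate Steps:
$I = 20$ ($I = \left(-4\right) \left(-5\right) = 20$)
$\left(\frac{1}{42 + 15} + \left(\left(16 + \left(2 - 2\right) I\right) - 15\right)\right)^{2} = \left(\frac{1}{42 + 15} - \left(-1 - \left(2 - 2\right) 20\right)\right)^{2} = \left(\frac{1}{57} + \left(\left(16 + 0 \cdot 20\right) - 15\right)\right)^{2} = \left(\frac{1}{57} + \left(\left(16 + 0\right) - 15\right)\right)^{2} = \left(\frac{1}{57} + \left(16 - 15\right)\right)^{2} = \left(\frac{1}{57} + 1\right)^{2} = \left(\frac{58}{57}\right)^{2} = \frac{3364}{3249}$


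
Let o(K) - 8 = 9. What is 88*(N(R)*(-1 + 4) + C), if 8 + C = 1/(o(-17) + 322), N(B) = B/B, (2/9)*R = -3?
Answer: -149072/339 ≈ -439.74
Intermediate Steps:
R = -27/2 (R = (9/2)*(-3) = -27/2 ≈ -13.500)
o(K) = 17 (o(K) = 8 + 9 = 17)
N(B) = 1
C = -2711/339 (C = -8 + 1/(17 + 322) = -8 + 1/339 = -2711/339 ≈ -7.9970)
88*(N(R)*(-1 + 4) + C) = 88*(1*(-1 + 4) - 2711/339) = 88*(1*3 - 2711/339) = 88*(3 - 2711/339) = 88*(-1694/339) = -149072/339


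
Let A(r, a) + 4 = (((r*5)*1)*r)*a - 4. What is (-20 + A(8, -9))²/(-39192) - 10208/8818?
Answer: -4685573218/21599691 ≈ -216.93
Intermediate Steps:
A(r, a) = -8 + 5*a*r² (A(r, a) = -4 + ((((r*5)*1)*r)*a - 4) = -4 + ((((5*r)*1)*r)*a - 4) = -4 + (((5*r)*r)*a - 4) = -4 + ((5*r²)*a - 4) = -4 + (5*a*r² - 4) = -4 + (-4 + 5*a*r²) = -8 + 5*a*r²)
(-20 + A(8, -9))²/(-39192) - 10208/8818 = (-20 + (-8 + 5*(-9)*8²))²/(-39192) - 10208/8818 = (-20 + (-8 + 5*(-9)*64))²*(-1/39192) - 10208*1/8818 = (-20 + (-8 - 2880))²*(-1/39192) - 5104/4409 = (-20 - 2888)²*(-1/39192) - 5104/4409 = (-2908)²*(-1/39192) - 5104/4409 = 8456464*(-1/39192) - 5104/4409 = -1057058/4899 - 5104/4409 = -4685573218/21599691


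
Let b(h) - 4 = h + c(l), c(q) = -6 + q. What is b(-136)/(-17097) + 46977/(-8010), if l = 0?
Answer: -89117821/15216330 ≈ -5.8567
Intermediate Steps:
b(h) = -2 + h (b(h) = 4 + (h + (-6 + 0)) = 4 + (h - 6) = 4 + (-6 + h) = -2 + h)
b(-136)/(-17097) + 46977/(-8010) = (-2 - 136)/(-17097) + 46977/(-8010) = -138*(-1/17097) + 46977*(-1/8010) = 46/5699 - 15659/2670 = -89117821/15216330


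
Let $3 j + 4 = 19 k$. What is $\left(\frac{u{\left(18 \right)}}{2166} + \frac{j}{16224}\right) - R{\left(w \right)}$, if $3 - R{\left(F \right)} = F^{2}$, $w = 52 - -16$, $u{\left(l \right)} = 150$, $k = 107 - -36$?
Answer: $\frac{81195901825}{17570592} \approx 4621.1$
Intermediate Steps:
$k = 143$ ($k = 107 + 36 = 143$)
$j = \frac{2713}{3}$ ($j = - \frac{4}{3} + \frac{19 \cdot 143}{3} = - \frac{4}{3} + \frac{1}{3} \cdot 2717 = - \frac{4}{3} + \frac{2717}{3} = \frac{2713}{3} \approx 904.33$)
$w = 68$ ($w = 52 + 16 = 68$)
$R{\left(F \right)} = 3 - F^{2}$
$\left(\frac{u{\left(18 \right)}}{2166} + \frac{j}{16224}\right) - R{\left(w \right)} = \left(\frac{150}{2166} + \frac{2713}{3 \cdot 16224}\right) - \left(3 - 68^{2}\right) = \left(150 \cdot \frac{1}{2166} + \frac{2713}{3} \cdot \frac{1}{16224}\right) - \left(3 - 4624\right) = \left(\frac{25}{361} + \frac{2713}{48672}\right) - \left(3 - 4624\right) = \frac{2196193}{17570592} - -4621 = \frac{2196193}{17570592} + 4621 = \frac{81195901825}{17570592}$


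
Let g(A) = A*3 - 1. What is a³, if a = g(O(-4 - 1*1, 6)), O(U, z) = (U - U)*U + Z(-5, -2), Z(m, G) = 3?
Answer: 512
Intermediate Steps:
O(U, z) = 3 (O(U, z) = (U - U)*U + 3 = 0*U + 3 = 0 + 3 = 3)
g(A) = -1 + 3*A (g(A) = 3*A - 1 = -1 + 3*A)
a = 8 (a = -1 + 3*3 = -1 + 9 = 8)
a³ = 8³ = 512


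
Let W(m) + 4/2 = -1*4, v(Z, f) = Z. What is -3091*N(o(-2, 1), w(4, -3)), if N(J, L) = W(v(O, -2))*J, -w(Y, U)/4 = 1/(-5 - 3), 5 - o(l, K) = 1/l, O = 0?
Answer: 102003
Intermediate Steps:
W(m) = -6 (W(m) = -2 - 1*4 = -2 - 4 = -6)
o(l, K) = 5 - 1/l
w(Y, U) = 1/2 (w(Y, U) = -4/(-5 - 3) = -4/(-8) = -4*(-1/8) = 1/2)
N(J, L) = -6*J
-3091*N(o(-2, 1), w(4, -3)) = -(-18546)*(5 - 1/(-2)) = -(-18546)*(5 - 1*(-1/2)) = -(-18546)*(5 + 1/2) = -(-18546)*11/2 = -3091*(-33) = 102003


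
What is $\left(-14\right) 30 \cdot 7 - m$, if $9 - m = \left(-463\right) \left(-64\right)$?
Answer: $26683$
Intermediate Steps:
$m = -29623$ ($m = 9 - \left(-463\right) \left(-64\right) = 9 - 29632 = -29623$)
$\left(-14\right) 30 \cdot 7 - m = \left(-14\right) 30 \cdot 7 - -29623 = \left(-420\right) 7 + 29623 = -2940 + 29623 = 26683$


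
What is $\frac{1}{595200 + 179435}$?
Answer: $\frac{1}{774635} \approx 1.2909 \cdot 10^{-6}$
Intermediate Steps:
$\frac{1}{595200 + 179435} = \frac{1}{774635}$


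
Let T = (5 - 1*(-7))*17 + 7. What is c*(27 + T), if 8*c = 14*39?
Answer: 32487/2 ≈ 16244.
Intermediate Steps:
c = 273/4 (c = (14*39)/8 = (⅛)*546 = 273/4 ≈ 68.250)
T = 211 (T = (5 + 7)*17 + 7 = 12*17 + 7 = 204 + 7 = 211)
c*(27 + T) = 273*(27 + 211)/4 = (273/4)*238 = 32487/2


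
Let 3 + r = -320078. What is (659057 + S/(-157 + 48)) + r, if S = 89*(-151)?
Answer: 36961823/109 ≈ 3.3910e+5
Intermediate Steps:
r = -320081 (r = -3 - 320078 = -320081)
S = -13439
(659057 + S/(-157 + 48)) + r = (659057 - 13439/(-157 + 48)) - 320081 = (659057 - 13439/(-109)) - 320081 = (659057 - 13439*(-1/109)) - 320081 = (659057 + 13439/109) - 320081 = 71850652/109 - 320081 = 36961823/109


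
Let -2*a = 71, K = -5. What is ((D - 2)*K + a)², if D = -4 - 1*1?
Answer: ¼ ≈ 0.25000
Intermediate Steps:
D = -5 (D = -4 - 1 = -5)
a = -71/2 (a = -½*71 = -71/2 ≈ -35.500)
((D - 2)*K + a)² = ((-5 - 2)*(-5) - 71/2)² = (-7*(-5) - 71/2)² = (35 - 71/2)² = (-½)² = ¼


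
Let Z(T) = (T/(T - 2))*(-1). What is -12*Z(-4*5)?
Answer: 120/11 ≈ 10.909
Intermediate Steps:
Z(T) = -T/(-2 + T) (Z(T) = (T/(-2 + T))*(-1) = -T/(-2 + T))
-12*Z(-4*5) = -(-12)*(-4*5)/(-2 - 4*5) = -(-12)*(-20)/(-2 - 20) = -(-12)*(-20)/(-22) = -(-12)*(-20)*(-1)/22 = -12*(-10/11) = 120/11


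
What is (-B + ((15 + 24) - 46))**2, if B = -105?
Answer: 9604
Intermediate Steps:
(-B + ((15 + 24) - 46))**2 = (-1*(-105) + ((15 + 24) - 46))**2 = (105 + (39 - 46))**2 = (105 - 7)**2 = 98**2 = 9604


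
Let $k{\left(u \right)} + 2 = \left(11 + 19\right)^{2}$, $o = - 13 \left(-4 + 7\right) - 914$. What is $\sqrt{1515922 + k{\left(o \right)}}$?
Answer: $2 \sqrt{379205} \approx 1231.6$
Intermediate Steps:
$o = -953$ ($o = \left(-13\right) 3 - 914 = -39 - 914 = -953$)
$k{\left(u \right)} = 898$ ($k{\left(u \right)} = -2 + \left(11 + 19\right)^{2} = -2 + 30^{2} = -2 + 900 = 898$)
$\sqrt{1515922 + k{\left(o \right)}} = \sqrt{1515922 + 898} = \sqrt{1516820} = 2 \sqrt{379205}$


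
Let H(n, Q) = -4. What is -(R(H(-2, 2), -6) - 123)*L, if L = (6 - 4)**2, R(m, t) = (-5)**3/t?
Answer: 1226/3 ≈ 408.67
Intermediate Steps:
R(m, t) = -125/t
L = 4 (L = 2**2 = 4)
-(R(H(-2, 2), -6) - 123)*L = -(-125/(-6) - 123)*4 = -(-125*(-1/6) - 123)*4 = -(125/6 - 123)*4 = -(-613)*4/6 = -1*(-1226/3) = 1226/3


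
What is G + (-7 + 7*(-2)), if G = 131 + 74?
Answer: 184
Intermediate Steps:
G = 205
G + (-7 + 7*(-2)) = 205 + (-7 + 7*(-2)) = 205 + (-7 - 14) = 205 - 21 = 184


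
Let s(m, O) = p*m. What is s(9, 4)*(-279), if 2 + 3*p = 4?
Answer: -1674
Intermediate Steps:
p = ⅔ (p = -⅔ + (⅓)*4 = -⅔ + 4/3 = ⅔ ≈ 0.66667)
s(m, O) = 2*m/3
s(9, 4)*(-279) = ((⅔)*9)*(-279) = 6*(-279) = -1674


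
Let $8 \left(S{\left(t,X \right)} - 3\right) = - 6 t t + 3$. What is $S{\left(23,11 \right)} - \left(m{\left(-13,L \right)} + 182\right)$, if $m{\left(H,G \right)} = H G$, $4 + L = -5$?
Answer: $- \frac{5539}{8} \approx -692.38$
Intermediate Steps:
$S{\left(t,X \right)} = \frac{27}{8} - \frac{3 t^{2}}{4}$ ($S{\left(t,X \right)} = 3 + \frac{- 6 t t + 3}{8} = 3 + \frac{- 6 t^{2} + 3}{8} = 3 + \frac{3 - 6 t^{2}}{8} = 3 - \left(- \frac{3}{8} + \frac{3 t^{2}}{4}\right) = \frac{27}{8} - \frac{3 t^{2}}{4}$)
$L = -9$ ($L = -4 - 5 = -9$)
$m{\left(H,G \right)} = G H$
$S{\left(23,11 \right)} - \left(m{\left(-13,L \right)} + 182\right) = \left(\frac{27}{8} - \frac{3 \cdot 23^{2}}{4}\right) - \left(\left(-9\right) \left(-13\right) + 182\right) = \left(\frac{27}{8} - \frac{1587}{4}\right) - \left(117 + 182\right) = \left(\frac{27}{8} - \frac{1587}{4}\right) - 299 = - \frac{3147}{8} - 299 = - \frac{5539}{8}$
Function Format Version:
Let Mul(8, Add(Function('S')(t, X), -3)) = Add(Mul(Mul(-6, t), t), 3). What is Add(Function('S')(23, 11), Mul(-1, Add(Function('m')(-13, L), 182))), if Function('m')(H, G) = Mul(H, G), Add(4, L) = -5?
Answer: Rational(-5539, 8) ≈ -692.38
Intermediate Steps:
Function('S')(t, X) = Add(Rational(27, 8), Mul(Rational(-3, 4), Pow(t, 2))) (Function('S')(t, X) = Add(3, Mul(Rational(1, 8), Add(Mul(Mul(-6, t), t), 3))) = Add(3, Mul(Rational(1, 8), Add(Mul(-6, Pow(t, 2)), 3))) = Add(3, Mul(Rational(1, 8), Add(3, Mul(-6, Pow(t, 2))))) = Add(3, Add(Rational(3, 8), Mul(Rational(-3, 4), Pow(t, 2)))) = Add(Rational(27, 8), Mul(Rational(-3, 4), Pow(t, 2))))
L = -9 (L = Add(-4, -5) = -9)
Function('m')(H, G) = Mul(G, H)
Add(Function('S')(23, 11), Mul(-1, Add(Function('m')(-13, L), 182))) = Add(Add(Rational(27, 8), Mul(Rational(-3, 4), Pow(23, 2))), Mul(-1, Add(Mul(-9, -13), 182))) = Add(Add(Rational(27, 8), Mul(Rational(-3, 4), 529)), Mul(-1, Add(117, 182))) = Add(Add(Rational(27, 8), Rational(-1587, 4)), Mul(-1, 299)) = Add(Rational(-3147, 8), -299) = Rational(-5539, 8)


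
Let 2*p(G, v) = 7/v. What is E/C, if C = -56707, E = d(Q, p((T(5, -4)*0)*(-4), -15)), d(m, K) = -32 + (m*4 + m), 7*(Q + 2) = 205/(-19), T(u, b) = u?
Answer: 6611/7542031 ≈ 0.00087655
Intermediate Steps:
p(G, v) = 7/(2*v) (p(G, v) = (7/v)/2 = 7/(2*v))
Q = -471/133 (Q = -2 + (205/(-19))/7 = -2 + (205*(-1/19))/7 = -2 + (⅐)*(-205/19) = -2 - 205/133 = -471/133 ≈ -3.5414)
d(m, K) = -32 + 5*m (d(m, K) = -32 + (4*m + m) = -32 + 5*m)
E = -6611/133 (E = -32 + 5*(-471/133) = -32 - 2355/133 = -6611/133 ≈ -49.707)
E/C = -6611/133/(-56707) = -6611/133*(-1/56707) = 6611/7542031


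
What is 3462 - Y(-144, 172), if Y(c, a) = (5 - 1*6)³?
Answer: 3463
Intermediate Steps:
Y(c, a) = -1 (Y(c, a) = (5 - 6)³ = (-1)³ = -1)
3462 - Y(-144, 172) = 3462 - 1*(-1) = 3462 + 1 = 3463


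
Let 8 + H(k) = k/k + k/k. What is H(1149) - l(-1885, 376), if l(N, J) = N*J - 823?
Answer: 709577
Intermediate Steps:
l(N, J) = -823 + J*N (l(N, J) = J*N - 823 = -823 + J*N)
H(k) = -6 (H(k) = -8 + (k/k + k/k) = -8 + (1 + 1) = -8 + 2 = -6)
H(1149) - l(-1885, 376) = -6 - (-823 + 376*(-1885)) = -6 - (-823 - 708760) = -6 - 1*(-709583) = -6 + 709583 = 709577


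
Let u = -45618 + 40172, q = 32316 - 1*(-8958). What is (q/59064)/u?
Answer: -6879/53610424 ≈ -0.00012831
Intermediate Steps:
q = 41274 (q = 32316 + 8958 = 41274)
u = -5446
(q/59064)/u = (41274/59064)/(-5446) = (41274*(1/59064))*(-1/5446) = (6879/9844)*(-1/5446) = -6879/53610424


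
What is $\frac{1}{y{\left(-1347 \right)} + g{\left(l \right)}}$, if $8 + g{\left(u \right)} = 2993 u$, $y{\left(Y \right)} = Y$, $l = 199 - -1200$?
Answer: $\frac{1}{4185852} \approx 2.389 \cdot 10^{-7}$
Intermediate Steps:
$l = 1399$ ($l = 199 + 1200 = 1399$)
$g{\left(u \right)} = -8 + 2993 u$
$\frac{1}{y{\left(-1347 \right)} + g{\left(l \right)}} = \frac{1}{-1347 + \left(-8 + 2993 \cdot 1399\right)} = \frac{1}{-1347 + \left(-8 + 4187207\right)} = \frac{1}{-1347 + 4187199} = \frac{1}{4185852}$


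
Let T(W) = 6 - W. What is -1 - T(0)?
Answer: -7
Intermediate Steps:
-1 - T(0) = -1 - (6 - 1*0) = -1 - (6 + 0) = -1 - 1*6 = -1 - 6 = -7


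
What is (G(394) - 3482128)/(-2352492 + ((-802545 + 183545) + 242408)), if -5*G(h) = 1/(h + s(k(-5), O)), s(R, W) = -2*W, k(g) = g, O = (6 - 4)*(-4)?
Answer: 29619761/23214200 ≈ 1.2759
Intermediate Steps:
O = -8 (O = 2*(-4) = -8)
G(h) = -1/(5*(16 + h)) (G(h) = -1/(5*(h - 2*(-8))) = -1/(5*(h + 16)) = -1/(5*(16 + h)))
(G(394) - 3482128)/(-2352492 + ((-802545 + 183545) + 242408)) = (-1/(80 + 5*394) - 3482128)/(-2352492 + ((-802545 + 183545) + 242408)) = (-1/(80 + 1970) - 3482128)/(-2352492 + (-619000 + 242408)) = (-1/2050 - 3482128)/(-2352492 - 376592) = (-1*1/2050 - 3482128)/(-2729084) = (-1/2050 - 3482128)*(-1/2729084) = -7138362401/2050*(-1/2729084) = 29619761/23214200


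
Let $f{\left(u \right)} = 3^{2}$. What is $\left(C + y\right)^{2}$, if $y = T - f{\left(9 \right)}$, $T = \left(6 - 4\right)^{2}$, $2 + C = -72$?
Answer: $6241$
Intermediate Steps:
$C = -74$ ($C = -2 - 72 = -74$)
$f{\left(u \right)} = 9$
$T = 4$ ($T = 2^{2} = 4$)
$y = -5$ ($y = 4 - 9 = -5$)
$\left(C + y\right)^{2} = \left(-74 - 5\right)^{2} = \left(-79\right)^{2} = 6241$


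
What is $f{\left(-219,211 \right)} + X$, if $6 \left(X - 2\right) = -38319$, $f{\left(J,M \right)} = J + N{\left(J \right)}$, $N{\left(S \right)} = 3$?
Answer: $- \frac{13201}{2} \approx -6600.5$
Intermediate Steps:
$f{\left(J,M \right)} = 3 + J$ ($f{\left(J,M \right)} = J + 3 = 3 + J$)
$X = - \frac{12769}{2}$ ($X = 2 + \frac{1}{6} \left(-38319\right) = 2 - \frac{12773}{2} = - \frac{12769}{2} \approx -6384.5$)
$f{\left(-219,211 \right)} + X = \left(3 - 219\right) - \frac{12769}{2} = -216 - \frac{12769}{2} = - \frac{13201}{2}$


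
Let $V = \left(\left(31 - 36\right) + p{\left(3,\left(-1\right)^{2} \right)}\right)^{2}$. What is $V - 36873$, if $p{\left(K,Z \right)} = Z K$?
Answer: $-36869$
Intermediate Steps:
$p{\left(K,Z \right)} = K Z$
$V = 4$ ($V = \left(\left(31 - 36\right) + 3 \left(-1\right)^{2}\right)^{2} = \left(-5 + 3 \cdot 1\right)^{2} = \left(-5 + 3\right)^{2} = \left(-2\right)^{2} = 4$)
$V - 36873 = 4 - 36873 = -36869$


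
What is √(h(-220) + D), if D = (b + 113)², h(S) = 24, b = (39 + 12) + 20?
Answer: 22*√70 ≈ 184.07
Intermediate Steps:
b = 71 (b = 51 + 20 = 71)
D = 33856 (D = (71 + 113)² = 184² = 33856)
√(h(-220) + D) = √(24 + 33856) = √33880 = 22*√70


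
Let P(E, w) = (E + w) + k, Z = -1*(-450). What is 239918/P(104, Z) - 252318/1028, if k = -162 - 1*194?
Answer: 49169185/50886 ≈ 966.26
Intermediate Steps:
Z = 450
k = -356 (k = -162 - 194 = -356)
P(E, w) = -356 + E + w (P(E, w) = (E + w) - 356 = -356 + E + w)
239918/P(104, Z) - 252318/1028 = 239918/(-356 + 104 + 450) - 252318/1028 = 239918/198 - 252318*1/1028 = 239918*(1/198) - 126159/514 = 119959/99 - 126159/514 = 49169185/50886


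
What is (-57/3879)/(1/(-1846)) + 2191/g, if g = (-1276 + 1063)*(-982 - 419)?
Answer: 3489790175/128616003 ≈ 27.133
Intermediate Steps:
g = 298413 (g = -213*(-1401) = 298413)
(-57/3879)/(1/(-1846)) + 2191/g = (-57/3879)/(1/(-1846)) + 2191/298413 = (-57*1/3879)/(-1/1846) + 2191*(1/298413) = -19/1293*(-1846) + 2191/298413 = 35074/1293 + 2191/298413 = 3489790175/128616003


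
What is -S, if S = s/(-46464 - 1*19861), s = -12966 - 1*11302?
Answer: -24268/66325 ≈ -0.36590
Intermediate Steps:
s = -24268 (s = -12966 - 11302 = -24268)
S = 24268/66325 (S = -24268/(-46464 - 1*19861) = -24268/(-46464 - 19861) = -24268/(-66325) = -24268*(-1/66325) = 24268/66325 ≈ 0.36590)
-S = -1*24268/66325 = -24268/66325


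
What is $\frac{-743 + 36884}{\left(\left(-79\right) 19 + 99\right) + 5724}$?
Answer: $\frac{36141}{4322} \approx 8.3621$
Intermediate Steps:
$\frac{-743 + 36884}{\left(\left(-79\right) 19 + 99\right) + 5724} = \frac{36141}{\left(-1501 + 99\right) + 5724} = \frac{36141}{-1402 + 5724} = \frac{36141}{4322}$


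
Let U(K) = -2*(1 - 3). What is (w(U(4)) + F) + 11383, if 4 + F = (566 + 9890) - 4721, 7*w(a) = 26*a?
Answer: 119902/7 ≈ 17129.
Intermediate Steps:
U(K) = 4 (U(K) = -2*(-2) = 4)
w(a) = 26*a/7 (w(a) = (26*a)/7 = 26*a/7)
F = 5731 (F = -4 + ((566 + 9890) - 4721) = -4 + (10456 - 4721) = -4 + 5735 = 5731)
(w(U(4)) + F) + 11383 = ((26/7)*4 + 5731) + 11383 = (104/7 + 5731) + 11383 = 40221/7 + 11383 = 119902/7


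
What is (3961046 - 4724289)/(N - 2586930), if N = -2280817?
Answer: 763243/4867747 ≈ 0.15680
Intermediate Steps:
(3961046 - 4724289)/(N - 2586930) = (3961046 - 4724289)/(-2280817 - 2586930) = -763243/(-4867747) = -763243*(-1/4867747) = 763243/4867747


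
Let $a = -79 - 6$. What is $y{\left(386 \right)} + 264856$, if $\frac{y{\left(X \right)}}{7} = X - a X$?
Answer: $497228$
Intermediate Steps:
$a = -85$ ($a = -79 - 6 = -85$)
$y{\left(X \right)} = 602 X$ ($y{\left(X \right)} = 7 \left(X - - 85 X\right) = 7 \left(X + 85 X\right) = 7 \cdot 86 X = 602 X$)
$y{\left(386 \right)} + 264856 = 602 \cdot 386 + 264856 = 232372 + 264856 = 497228$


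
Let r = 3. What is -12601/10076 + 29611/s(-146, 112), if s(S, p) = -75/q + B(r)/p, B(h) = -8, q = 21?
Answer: -4177688755/513876 ≈ -8129.8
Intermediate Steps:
s(S, p) = -25/7 - 8/p (s(S, p) = -75/21 - 8/p = -75*1/21 - 8/p = -25/7 - 8/p)
-12601/10076 + 29611/s(-146, 112) = -12601/10076 + 29611/(-25/7 - 8/112) = -12601*1/10076 + 29611/(-25/7 - 8*1/112) = -12601/10076 + 29611/(-25/7 - 1/14) = -12601/10076 + 29611/(-51/14) = -12601/10076 + 29611*(-14/51) = -12601/10076 - 414554/51 = -4177688755/513876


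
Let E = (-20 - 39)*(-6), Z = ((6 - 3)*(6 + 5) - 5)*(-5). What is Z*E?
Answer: -49560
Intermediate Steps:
Z = -140 (Z = (3*11 - 5)*(-5) = (33 - 5)*(-5) = 28*(-5) = -140)
E = 354 (E = -59*(-6) = 354)
Z*E = -140*354 = -49560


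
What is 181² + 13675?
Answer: 46436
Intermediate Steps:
181² + 13675 = 32761 + 13675 = 46436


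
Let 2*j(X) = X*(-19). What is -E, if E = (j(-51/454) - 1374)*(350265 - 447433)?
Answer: -30282965916/227 ≈ -1.3341e+8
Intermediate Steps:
j(X) = -19*X/2 (j(X) = (X*(-19))/2 = (-19*X)/2 = -19*X/2)
E = 30282965916/227 (E = (-(-969)/(2*454) - 1374)*(350265 - 447433) = (-(-969)/(2*454) - 1374)*(-97168) = (-19/2*(-51/454) - 1374)*(-97168) = (969/908 - 1374)*(-97168) = -1246623/908*(-97168) = 30282965916/227 ≈ 1.3341e+8)
-E = -1*30282965916/227 = -30282965916/227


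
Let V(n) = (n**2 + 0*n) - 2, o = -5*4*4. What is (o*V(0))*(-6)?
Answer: -960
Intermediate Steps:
o = -80 (o = -20*4 = -80)
V(n) = -2 + n**2 (V(n) = (n**2 + 0) - 2 = n**2 - 2 = -2 + n**2)
(o*V(0))*(-6) = -80*(-2 + 0**2)*(-6) = -80*(-2 + 0)*(-6) = -80*(-2)*(-6) = 160*(-6) = -960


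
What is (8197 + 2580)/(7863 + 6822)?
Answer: 10777/14685 ≈ 0.73388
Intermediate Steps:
(8197 + 2580)/(7863 + 6822) = 10777/14685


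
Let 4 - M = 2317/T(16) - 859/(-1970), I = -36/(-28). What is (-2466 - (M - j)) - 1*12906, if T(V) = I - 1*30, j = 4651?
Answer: -4278557021/395970 ≈ -10805.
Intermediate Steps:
I = 9/7 (I = -36*(-1/28) = 9/7 ≈ 1.2857)
T(V) = -201/7 (T(V) = 9/7 - 1*30 = 9/7 - 30 = -201/7)
M = 33362651/395970 (M = 4 - (2317/(-201/7) - 859/(-1970)) = 4 - (2317*(-7/201) - 859*(-1/1970)) = 4 - (-16219/201 + 859/1970) = 4 - 1*(-31778771/395970) = 4 + 31778771/395970 = 33362651/395970 ≈ 84.255)
(-2466 - (M - j)) - 1*12906 = (-2466 - (33362651/395970 - 1*4651)) - 1*12906 = (-2466 - (33362651/395970 - 4651)) - 12906 = (-2466 - 1*(-1808293819/395970)) - 12906 = (-2466 + 1808293819/395970) - 12906 = 831831799/395970 - 12906 = -4278557021/395970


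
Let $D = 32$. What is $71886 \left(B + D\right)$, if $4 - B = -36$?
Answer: $5175792$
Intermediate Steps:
$B = 40$ ($B = 4 - -36 = 4 + 36 = 40$)
$71886 \left(B + D\right) = 71886 \left(40 + 32\right) = 71886 \cdot 72 = 5175792$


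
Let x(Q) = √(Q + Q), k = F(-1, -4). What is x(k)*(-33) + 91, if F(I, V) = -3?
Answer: 91 - 33*I*√6 ≈ 91.0 - 80.833*I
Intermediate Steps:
k = -3
x(Q) = √2*√Q (x(Q) = √(2*Q) = √2*√Q)
x(k)*(-33) + 91 = (√2*√(-3))*(-33) + 91 = (√2*(I*√3))*(-33) + 91 = (I*√6)*(-33) + 91 = -33*I*√6 + 91 = 91 - 33*I*√6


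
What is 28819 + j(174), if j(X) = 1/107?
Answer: 3083634/107 ≈ 28819.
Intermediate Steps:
j(X) = 1/107
28819 + j(174) = 28819 + 1/107 = 3083634/107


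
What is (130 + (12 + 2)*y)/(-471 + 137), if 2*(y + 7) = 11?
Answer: -109/334 ≈ -0.32635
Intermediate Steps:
y = -3/2 (y = -7 + (½)*11 = -7 + 11/2 = -3/2 ≈ -1.5000)
(130 + (12 + 2)*y)/(-471 + 137) = (130 + (12 + 2)*(-3/2))/(-471 + 137) = (130 + 14*(-3/2))/(-334) = (130 - 21)*(-1/334) = 109*(-1/334) = -109/334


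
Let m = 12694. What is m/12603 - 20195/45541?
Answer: 323579869/573953223 ≈ 0.56377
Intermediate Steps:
m/12603 - 20195/45541 = 12694/12603 - 20195/45541 = 323579869/573953223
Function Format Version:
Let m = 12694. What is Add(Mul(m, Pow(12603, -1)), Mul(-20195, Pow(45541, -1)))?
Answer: Rational(323579869, 573953223) ≈ 0.56377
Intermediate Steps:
Add(Mul(m, Pow(12603, -1)), Mul(-20195, Pow(45541, -1))) = Add(Mul(12694, Pow(12603, -1)), Mul(-20195, Pow(45541, -1))) = Add(Mul(12694, Rational(1, 12603)), Mul(-20195, Rational(1, 45541))) = Add(Rational(12694, 12603), Rational(-20195, 45541)) = Rational(323579869, 573953223)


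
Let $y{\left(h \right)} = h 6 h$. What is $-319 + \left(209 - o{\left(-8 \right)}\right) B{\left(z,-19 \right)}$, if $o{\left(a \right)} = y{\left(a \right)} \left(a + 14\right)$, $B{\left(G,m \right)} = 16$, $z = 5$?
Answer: $-33839$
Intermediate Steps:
$y{\left(h \right)} = 6 h^{2}$ ($y{\left(h \right)} = 6 h h = 6 h^{2}$)
$o{\left(a \right)} = 6 a^{2} \left(14 + a\right)$ ($o{\left(a \right)} = 6 a^{2} \left(a + 14\right) = 6 a^{2} \left(14 + a\right)$)
$-319 + \left(209 - o{\left(-8 \right)}\right) B{\left(z,-19 \right)} = -319 + \left(209 - 6 \left(-8\right)^{2} \left(14 - 8\right)\right) 16 = -319 + \left(209 - 6 \cdot 64 \cdot 6\right) 16 = -319 + \left(209 - 2304\right) 16 = -319 - 33520 = -33839$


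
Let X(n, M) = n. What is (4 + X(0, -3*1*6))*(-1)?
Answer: -4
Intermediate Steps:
(4 + X(0, -3*1*6))*(-1) = (4 + 0)*(-1) = 4*(-1) = -4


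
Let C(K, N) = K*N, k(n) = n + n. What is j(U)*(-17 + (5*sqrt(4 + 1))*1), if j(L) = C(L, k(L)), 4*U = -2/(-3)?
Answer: -17/18 + 5*sqrt(5)/18 ≈ -0.32331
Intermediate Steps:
k(n) = 2*n
U = 1/6 (U = (-2/(-3))/4 = (-2*(-1/3))/4 = (1/4)*(2/3) = 1/6 ≈ 0.16667)
j(L) = 2*L**2 (j(L) = L*(2*L) = 2*L**2)
j(U)*(-17 + (5*sqrt(4 + 1))*1) = (2*(1/6)**2)*(-17 + (5*sqrt(4 + 1))*1) = (2*(1/36))*(-17 + (5*sqrt(5))*1) = (-17 + 5*sqrt(5))/18 = -17/18 + 5*sqrt(5)/18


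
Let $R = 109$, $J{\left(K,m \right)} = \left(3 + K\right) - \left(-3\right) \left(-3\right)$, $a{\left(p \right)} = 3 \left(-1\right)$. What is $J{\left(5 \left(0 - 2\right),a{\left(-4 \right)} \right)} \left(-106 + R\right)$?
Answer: $-48$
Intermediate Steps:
$a{\left(p \right)} = -3$
$J{\left(K,m \right)} = -6 + K$ ($J{\left(K,m \right)} = \left(3 + K\right) - 9 = -6 + K$)
$J{\left(5 \left(0 - 2\right),a{\left(-4 \right)} \right)} \left(-106 + R\right) = \left(-6 + 5 \left(0 - 2\right)\right) \left(-106 + 109\right) = \left(-6 + 5 \left(-2\right)\right) 3 = \left(-6 - 10\right) 3 = \left(-16\right) 3 = -48$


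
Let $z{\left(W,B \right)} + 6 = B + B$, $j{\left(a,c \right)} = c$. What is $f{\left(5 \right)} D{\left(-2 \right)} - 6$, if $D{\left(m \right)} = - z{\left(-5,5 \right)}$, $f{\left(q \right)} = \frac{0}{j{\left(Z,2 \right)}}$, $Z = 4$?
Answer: $-6$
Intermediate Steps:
$z{\left(W,B \right)} = -6 + 2 B$ ($z{\left(W,B \right)} = -6 + \left(B + B\right) = -6 + 2 B$)
$f{\left(q \right)} = 0$ ($f{\left(q \right)} = \frac{0}{2} = 0 \cdot \frac{1}{2} = 0$)
$D{\left(m \right)} = -4$ ($D{\left(m \right)} = - (-6 + 2 \cdot 5) = - (-6 + 10) = \left(-1\right) 4 = -4$)
$f{\left(5 \right)} D{\left(-2 \right)} - 6 = 0 \left(-4\right) - 6 = 0 - 6 = -6$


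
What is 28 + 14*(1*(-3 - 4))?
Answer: -70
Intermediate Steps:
28 + 14*(1*(-3 - 4)) = 28 + 14*(1*(-7)) = 28 + 14*(-7) = 28 - 98 = -70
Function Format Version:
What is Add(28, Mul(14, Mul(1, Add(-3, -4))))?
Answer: -70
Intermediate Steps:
Add(28, Mul(14, Mul(1, Add(-3, -4)))) = Add(28, Mul(14, Mul(1, -7))) = Add(28, Mul(14, -7)) = Add(28, -98) = -70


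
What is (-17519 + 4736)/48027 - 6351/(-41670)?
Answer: -25294237/222365010 ≈ -0.11375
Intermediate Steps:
(-17519 + 4736)/48027 - 6351/(-41670) = -12783*1/48027 - 6351*(-1/41670) = -4261/16009 + 2117/13890 = -25294237/222365010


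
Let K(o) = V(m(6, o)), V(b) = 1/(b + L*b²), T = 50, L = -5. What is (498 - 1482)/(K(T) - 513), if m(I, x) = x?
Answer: 12250800/6386851 ≈ 1.9181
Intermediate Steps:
V(b) = 1/(b - 5*b²)
K(o) = -1/(o*(-1 + 5*o))
(498 - 1482)/(K(T) - 513) = (498 - 1482)/(-1/(50*(-1 + 5*50)) - 513) = -984/(-1*1/50/(-1 + 250) - 513) = -984/(-1*1/50/249 - 513) = -984/(-1*1/50*1/249 - 513) = -984/(-1/12450 - 513) = -984/(-6386851/12450) = -984*(-12450/6386851) = 12250800/6386851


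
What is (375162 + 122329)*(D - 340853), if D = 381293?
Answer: 20118536040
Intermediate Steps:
(375162 + 122329)*(D - 340853) = (375162 + 122329)*(381293 - 340853) = 497491*40440 = 20118536040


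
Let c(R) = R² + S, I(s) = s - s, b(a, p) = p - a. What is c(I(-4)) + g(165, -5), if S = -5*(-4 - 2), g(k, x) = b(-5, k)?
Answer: 200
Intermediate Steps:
g(k, x) = 5 + k (g(k, x) = k - 1*(-5) = k + 5 = 5 + k)
I(s) = 0
S = 30 (S = -5*(-6) = 30)
c(R) = 30 + R² (c(R) = R² + 30 = 30 + R²)
c(I(-4)) + g(165, -5) = (30 + 0²) + (5 + 165) = (30 + 0) + 170 = 30 + 170 = 200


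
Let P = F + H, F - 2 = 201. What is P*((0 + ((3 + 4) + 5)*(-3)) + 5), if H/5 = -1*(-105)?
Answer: -22568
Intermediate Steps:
H = 525 (H = 5*(-1*(-105)) = 5*105 = 525)
F = 203 (F = 2 + 201 = 203)
P = 728 (P = 203 + 525 = 728)
P*((0 + ((3 + 4) + 5)*(-3)) + 5) = 728*((0 + ((3 + 4) + 5)*(-3)) + 5) = 728*((0 + (7 + 5)*(-3)) + 5) = 728*((0 + 12*(-3)) + 5) = 728*((0 - 36) + 5) = 728*(-36 + 5) = 728*(-31) = -22568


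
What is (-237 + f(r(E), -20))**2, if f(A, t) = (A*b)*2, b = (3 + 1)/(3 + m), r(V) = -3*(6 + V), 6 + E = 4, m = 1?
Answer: 68121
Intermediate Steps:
E = -2 (E = -6 + 4 = -2)
r(V) = -18 - 3*V
b = 1 (b = (3 + 1)/(3 + 1) = 4/4 = 4*(1/4) = 1)
f(A, t) = 2*A (f(A, t) = (A*1)*2 = A*2 = 2*A)
(-237 + f(r(E), -20))**2 = (-237 + 2*(-18 - 3*(-2)))**2 = (-237 + 2*(-18 + 6))**2 = (-237 + 2*(-12))**2 = (-237 - 24)**2 = (-261)**2 = 68121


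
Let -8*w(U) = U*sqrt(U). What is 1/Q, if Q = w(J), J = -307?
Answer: -8*I*sqrt(307)/94249 ≈ -0.0014872*I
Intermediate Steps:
w(U) = -U**(3/2)/8 (w(U) = -U*sqrt(U)/8 = -U**(3/2)/8)
Q = 307*I*sqrt(307)/8 (Q = -(-307)*I*sqrt(307)/8 = 307*I*sqrt(307)/8 ≈ 672.38*I)
1/Q = 1/(307*I*sqrt(307)/8) = -8*I*sqrt(307)/94249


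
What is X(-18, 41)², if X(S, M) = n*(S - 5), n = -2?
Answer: 2116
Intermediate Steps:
X(S, M) = 10 - 2*S (X(S, M) = -2*(S - 5) = -2*(-5 + S) = 10 - 2*S)
X(-18, 41)² = (10 - 2*(-18))² = (10 + 36)² = 46² = 2116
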